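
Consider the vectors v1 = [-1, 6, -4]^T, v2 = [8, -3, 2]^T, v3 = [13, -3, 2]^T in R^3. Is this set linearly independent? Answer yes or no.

Form the matrix with these vectors as rows and row reduce.
R2 ← R2 + (8)·R1: [0, 45, -30]
R3 ← R3 + (13)·R1: [0, 75, -50]
R3 ← R3 − (5/3)·R2: [0, 0, 0]
2 nonzero rows, so the 3 vectors span a space of dimension 2.
Since 2 < 3, the vectors are linearly dependent.

no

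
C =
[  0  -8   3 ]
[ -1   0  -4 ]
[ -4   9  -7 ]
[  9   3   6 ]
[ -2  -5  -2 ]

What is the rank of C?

3

Row reduce to echelon form.
Swap R1 ↔ R2
R3 ← R3 − (4)·R1: [0, 9, 9]
R4 ← R4 + (9)·R1: [0, 3, -30]
R5 ← R5 − (2)·R1: [0, -5, 6]
R3 ← R3 + (9/8)·R2: [0, 0, 99/8]
R4 ← R4 + (3/8)·R2: [0, 0, -231/8]
R5 ← R5 − (5/8)·R2: [0, 0, 33/8]
R4 ← R4 + (7/3)·R3: [0, 0, 0]
R5 ← R5 − (1/3)·R3: [0, 0, 0]
Echelon form has 3 nonzero rows, so rank(C) = 3.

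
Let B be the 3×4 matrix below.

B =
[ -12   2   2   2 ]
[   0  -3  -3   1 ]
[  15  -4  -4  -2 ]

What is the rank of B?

Row reduce to echelon form.
R3 ← R3 + (5/4)·R1: [0, -3/2, -3/2, 1/2]
R3 ← R3 − (1/2)·R2: [0, 0, 0, 0]
Echelon form has 2 nonzero rows, so rank(B) = 2.

2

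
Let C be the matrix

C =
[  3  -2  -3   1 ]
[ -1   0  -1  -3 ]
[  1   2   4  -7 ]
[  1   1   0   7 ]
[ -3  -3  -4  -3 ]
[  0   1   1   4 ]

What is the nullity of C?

Row reduce to echelon form.
R2 ← R2 + (1/3)·R1: [0, -2/3, -2, -8/3]
R3 ← R3 − (1/3)·R1: [0, 8/3, 5, -22/3]
R4 ← R4 − (1/3)·R1: [0, 5/3, 1, 20/3]
R5 ← R5 + R1: [0, -5, -7, -2]
R3 ← R3 + (4)·R2: [0, 0, -3, -18]
R4 ← R4 + (5/2)·R2: [0, 0, -4, 0]
R5 ← R5 − (15/2)·R2: [0, 0, 8, 18]
R6 ← R6 + (3/2)·R2: [0, 0, -2, 0]
R4 ← R4 − (4/3)·R3: [0, 0, 0, 24]
R5 ← R5 + (8/3)·R3: [0, 0, 0, -30]
R6 ← R6 − (2/3)·R3: [0, 0, 0, 12]
R5 ← R5 + (5/4)·R4: [0, 0, 0, 0]
R6 ← R6 − (1/2)·R4: [0, 0, 0, 0]
4 nonzero rows, so rank(C) = 4.
C has 4 columns; by rank–nullity, nullity = 4 − 4 = 0.

0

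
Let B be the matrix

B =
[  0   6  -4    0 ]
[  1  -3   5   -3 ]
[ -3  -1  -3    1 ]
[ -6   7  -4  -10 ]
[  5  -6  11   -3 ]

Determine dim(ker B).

1

Row reduce to echelon form.
Swap R1 ↔ R2
R3 ← R3 + (3)·R1: [0, -10, 12, -8]
R4 ← R4 + (6)·R1: [0, -11, 26, -28]
R5 ← R5 − (5)·R1: [0, 9, -14, 12]
R3 ← R3 + (5/3)·R2: [0, 0, 16/3, -8]
R4 ← R4 + (11/6)·R2: [0, 0, 56/3, -28]
R5 ← R5 − (3/2)·R2: [0, 0, -8, 12]
R4 ← R4 − (7/2)·R3: [0, 0, 0, 0]
R5 ← R5 + (3/2)·R3: [0, 0, 0, 0]
3 nonzero rows, so rank(B) = 3.
B has 4 columns; by rank–nullity, nullity = 4 − 3 = 1.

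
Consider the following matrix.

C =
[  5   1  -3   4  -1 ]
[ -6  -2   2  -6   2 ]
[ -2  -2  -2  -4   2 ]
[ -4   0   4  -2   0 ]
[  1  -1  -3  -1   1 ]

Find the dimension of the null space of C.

Row reduce to echelon form.
R2 ← R2 + (6/5)·R1: [0, -4/5, -8/5, -6/5, 4/5]
R3 ← R3 + (2/5)·R1: [0, -8/5, -16/5, -12/5, 8/5]
R4 ← R4 + (4/5)·R1: [0, 4/5, 8/5, 6/5, -4/5]
R5 ← R5 − (1/5)·R1: [0, -6/5, -12/5, -9/5, 6/5]
R3 ← R3 − (2)·R2: [0, 0, 0, 0, 0]
R4 ← R4 + R2: [0, 0, 0, 0, 0]
R5 ← R5 − (3/2)·R2: [0, 0, 0, 0, 0]
2 nonzero rows, so rank(C) = 2.
C has 5 columns; by rank–nullity, nullity = 5 − 2 = 3.

3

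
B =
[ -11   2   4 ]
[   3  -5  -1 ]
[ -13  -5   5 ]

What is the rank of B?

3

Row reduce to echelon form.
R2 ← R2 + (3/11)·R1: [0, -49/11, 1/11]
R3 ← R3 − (13/11)·R1: [0, -81/11, 3/11]
R3 ← R3 − (81/49)·R2: [0, 0, 6/49]
Echelon form has 3 nonzero rows, so rank(B) = 3.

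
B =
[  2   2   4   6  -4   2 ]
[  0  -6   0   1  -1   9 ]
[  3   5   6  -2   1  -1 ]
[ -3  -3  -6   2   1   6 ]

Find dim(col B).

Row reduce to echelon form.
R3 ← R3 − (3/2)·R1: [0, 2, 0, -11, 7, -4]
R4 ← R4 + (3/2)·R1: [0, 0, 0, 11, -5, 9]
R3 ← R3 + (1/3)·R2: [0, 0, 0, -32/3, 20/3, -1]
R4 ← R4 + (33/32)·R3: [0, 0, 0, 0, 15/8, 255/32]
Echelon form has 4 nonzero rows, so rank(B) = 4.
The column space has dimension equal to the rank: 4.

4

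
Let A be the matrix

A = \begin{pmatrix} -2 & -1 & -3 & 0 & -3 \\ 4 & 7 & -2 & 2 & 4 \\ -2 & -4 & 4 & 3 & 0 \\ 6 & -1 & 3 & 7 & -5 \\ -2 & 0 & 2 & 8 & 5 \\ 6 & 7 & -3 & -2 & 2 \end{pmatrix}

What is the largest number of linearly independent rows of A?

Row reduce to echelon form.
R2 ← R2 + (2)·R1: [0, 5, -8, 2, -2]
R3 ← R3 − R1: [0, -3, 7, 3, 3]
R4 ← R4 + (3)·R1: [0, -4, -6, 7, -14]
R5 ← R5 − R1: [0, 1, 5, 8, 8]
R6 ← R6 + (3)·R1: [0, 4, -12, -2, -7]
R3 ← R3 + (3/5)·R2: [0, 0, 11/5, 21/5, 9/5]
R4 ← R4 + (4/5)·R2: [0, 0, -62/5, 43/5, -78/5]
R5 ← R5 − (1/5)·R2: [0, 0, 33/5, 38/5, 42/5]
R6 ← R6 − (4/5)·R2: [0, 0, -28/5, -18/5, -27/5]
R4 ← R4 + (62/11)·R3: [0, 0, 0, 355/11, -60/11]
R5 ← R5 − (3)·R3: [0, 0, 0, -5, 3]
R6 ← R6 + (28/11)·R3: [0, 0, 0, 78/11, -9/11]
R5 ← R5 + (11/71)·R4: [0, 0, 0, 0, 153/71]
R6 ← R6 − (78/355)·R4: [0, 0, 0, 0, 27/71]
R6 ← R6 − (3/17)·R5: [0, 0, 0, 0, 0]
Echelon form has 5 nonzero rows, so rank(A) = 5.
The rank gives the maximum number of linearly independent rows: 5.

5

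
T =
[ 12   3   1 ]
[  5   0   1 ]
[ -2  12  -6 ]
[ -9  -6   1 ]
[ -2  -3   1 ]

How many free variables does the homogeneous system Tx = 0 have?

Row reduce to echelon form.
R2 ← R2 − (5/12)·R1: [0, -5/4, 7/12]
R3 ← R3 + (1/6)·R1: [0, 25/2, -35/6]
R4 ← R4 + (3/4)·R1: [0, -15/4, 7/4]
R5 ← R5 + (1/6)·R1: [0, -5/2, 7/6]
R3 ← R3 + (10)·R2: [0, 0, 0]
R4 ← R4 − (3)·R2: [0, 0, 0]
R5 ← R5 − (2)·R2: [0, 0, 0]
2 nonzero rows, so rank(T) = 2.
T has 3 columns; by rank–nullity, nullity = 3 − 2 = 1.

1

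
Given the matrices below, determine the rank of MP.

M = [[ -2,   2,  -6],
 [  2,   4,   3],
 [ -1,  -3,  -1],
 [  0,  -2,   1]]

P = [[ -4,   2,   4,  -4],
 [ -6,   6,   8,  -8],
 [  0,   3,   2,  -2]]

First compute MP:
[[ -4, -10,  -4,   4],
 [-32,  37,  46, -46],
 [ 22, -23, -30,  30],
 [ 12,  -9, -14,  14]]
Now row reduce the product.
R2 ← R2 − (8)·R1: [0, 117, 78, -78]
R3 ← R3 + (11/2)·R1: [0, -78, -52, 52]
R4 ← R4 + (3)·R1: [0, -39, -26, 26]
R3 ← R3 + (2/3)·R2: [0, 0, 0, 0]
R4 ← R4 + (1/3)·R2: [0, 0, 0, 0]
2 nonzero rows, so rank(MP) = 2.

2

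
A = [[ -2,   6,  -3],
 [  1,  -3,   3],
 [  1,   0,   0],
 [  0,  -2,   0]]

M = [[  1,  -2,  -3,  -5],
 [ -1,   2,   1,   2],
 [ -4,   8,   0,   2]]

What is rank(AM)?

2

First compute AM:
[[  4,  -8,  12,  16],
 [ -8,  16,  -6,  -5],
 [  1,  -2,  -3,  -5],
 [  2,  -4,  -2,  -4]]
Now row reduce the product.
R2 ← R2 + (2)·R1: [0, 0, 18, 27]
R3 ← R3 − (1/4)·R1: [0, 0, -6, -9]
R4 ← R4 − (1/2)·R1: [0, 0, -8, -12]
R3 ← R3 + (1/3)·R2: [0, 0, 0, 0]
R4 ← R4 + (4/9)·R2: [0, 0, 0, 0]
2 nonzero rows, so rank(AM) = 2.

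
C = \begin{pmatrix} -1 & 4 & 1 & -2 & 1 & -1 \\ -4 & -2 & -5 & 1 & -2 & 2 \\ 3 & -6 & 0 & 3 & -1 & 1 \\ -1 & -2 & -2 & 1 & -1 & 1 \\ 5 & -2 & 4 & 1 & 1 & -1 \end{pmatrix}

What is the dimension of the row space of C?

Row reduce to echelon form.
R2 ← R2 − (4)·R1: [0, -18, -9, 9, -6, 6]
R3 ← R3 + (3)·R1: [0, 6, 3, -3, 2, -2]
R4 ← R4 − R1: [0, -6, -3, 3, -2, 2]
R5 ← R5 + (5)·R1: [0, 18, 9, -9, 6, -6]
R3 ← R3 + (1/3)·R2: [0, 0, 0, 0, 0, 0]
R4 ← R4 − (1/3)·R2: [0, 0, 0, 0, 0, 0]
R5 ← R5 + R2: [0, 0, 0, 0, 0, 0]
Echelon form has 2 nonzero rows, so rank(C) = 2.
The row space has dimension equal to the rank: 2.

2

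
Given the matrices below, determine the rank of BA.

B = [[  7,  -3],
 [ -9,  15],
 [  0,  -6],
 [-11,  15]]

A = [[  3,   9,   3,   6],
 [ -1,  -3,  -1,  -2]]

First compute BA:
[[ 24,  72,  24,  48],
 [-42, -126, -42, -84],
 [  6,  18,   6,  12],
 [-48, -144, -48, -96]]
Now row reduce the product.
R2 ← R2 + (7/4)·R1: [0, 0, 0, 0]
R3 ← R3 − (1/4)·R1: [0, 0, 0, 0]
R4 ← R4 + (2)·R1: [0, 0, 0, 0]
1 nonzero row, so rank(BA) = 1.

1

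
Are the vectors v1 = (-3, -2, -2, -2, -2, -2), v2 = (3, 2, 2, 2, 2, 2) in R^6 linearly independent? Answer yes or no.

Form the matrix with these vectors as rows and row reduce.
R2 ← R2 + R1: [0, 0, 0, 0, 0, 0]
1 nonzero row, so the 2 vectors span a space of dimension 1.
Since 1 < 2, the vectors are linearly dependent.

no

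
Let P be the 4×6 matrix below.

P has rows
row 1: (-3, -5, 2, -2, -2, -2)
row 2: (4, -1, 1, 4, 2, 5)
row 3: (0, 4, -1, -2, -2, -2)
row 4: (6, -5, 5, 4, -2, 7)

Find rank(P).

3

Row reduce to echelon form.
R2 ← R2 + (4/3)·R1: [0, -23/3, 11/3, 4/3, -2/3, 7/3]
R4 ← R4 + (2)·R1: [0, -15, 9, 0, -6, 3]
R3 ← R3 + (12/23)·R2: [0, 0, 21/23, -30/23, -54/23, -18/23]
R4 ← R4 − (45/23)·R2: [0, 0, 42/23, -60/23, -108/23, -36/23]
R4 ← R4 − (2)·R3: [0, 0, 0, 0, 0, 0]
Echelon form has 3 nonzero rows, so rank(P) = 3.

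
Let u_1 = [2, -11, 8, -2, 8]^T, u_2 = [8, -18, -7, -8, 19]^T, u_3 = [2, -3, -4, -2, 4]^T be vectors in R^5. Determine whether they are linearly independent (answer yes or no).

no

Form the matrix with these vectors as rows and row reduce.
R2 ← R2 − (4)·R1: [0, 26, -39, 0, -13]
R3 ← R3 − R1: [0, 8, -12, 0, -4]
R3 ← R3 − (4/13)·R2: [0, 0, 0, 0, 0]
2 nonzero rows, so the 3 vectors span a space of dimension 2.
Since 2 < 3, the vectors are linearly dependent.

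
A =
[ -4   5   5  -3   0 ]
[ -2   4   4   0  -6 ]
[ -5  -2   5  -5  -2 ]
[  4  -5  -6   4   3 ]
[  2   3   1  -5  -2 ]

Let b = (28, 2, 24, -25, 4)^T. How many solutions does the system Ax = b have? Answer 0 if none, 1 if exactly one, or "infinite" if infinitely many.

infinite

Row reduce the augmented matrix [A | b].
R2 ← R2 − (1/2)·R1: [0, 3/2, 3/2, 3/2, -6, -12]
R3 ← R3 − (5/4)·R1: [0, -33/4, -5/4, -5/4, -2, -11]
R4 ← R4 + R1: [0, 0, -1, 1, 3, 3]
R5 ← R5 + (1/2)·R1: [0, 11/2, 7/2, -13/2, -2, 18]
R3 ← R3 + (11/2)·R2: [0, 0, 7, 7, -35, -77]
R5 ← R5 − (11/3)·R2: [0, 0, -2, -12, 20, 62]
R4 ← R4 + (1/7)·R3: [0, 0, 0, 2, -2, -8]
R5 ← R5 + (2/7)·R3: [0, 0, 0, -10, 10, 40]
R5 ← R5 + (5)·R4: [0, 0, 0, 0, 0, 0]
The echelon form has 4 nonzero rows, and every pivot lies in the first 5 columns, so rank(A) = rank([A|b]) = 4.
The system is consistent.
rank = 4 < 5 unknowns, so there are infinitely many solutions.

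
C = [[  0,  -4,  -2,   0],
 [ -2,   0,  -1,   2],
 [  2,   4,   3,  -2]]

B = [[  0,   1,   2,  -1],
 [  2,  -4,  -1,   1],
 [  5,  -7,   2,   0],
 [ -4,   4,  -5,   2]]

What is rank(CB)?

First compute CB:
[[-18,  30,   0,  -4],
 [-13,  13, -16,   6],
 [ 31, -43,  16,  -2]]
Now row reduce the product.
R2 ← R2 − (13/18)·R1: [0, -26/3, -16, 80/9]
R3 ← R3 + (31/18)·R1: [0, 26/3, 16, -80/9]
R3 ← R3 + R2: [0, 0, 0, 0]
2 nonzero rows, so rank(CB) = 2.

2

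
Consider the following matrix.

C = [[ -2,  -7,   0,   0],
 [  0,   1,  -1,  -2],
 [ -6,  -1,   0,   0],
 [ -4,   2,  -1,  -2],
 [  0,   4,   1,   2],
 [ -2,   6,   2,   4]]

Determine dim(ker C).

1

Row reduce to echelon form.
R3 ← R3 − (3)·R1: [0, 20, 0, 0]
R4 ← R4 − (2)·R1: [0, 16, -1, -2]
R6 ← R6 − R1: [0, 13, 2, 4]
R3 ← R3 − (20)·R2: [0, 0, 20, 40]
R4 ← R4 − (16)·R2: [0, 0, 15, 30]
R5 ← R5 − (4)·R2: [0, 0, 5, 10]
R6 ← R6 − (13)·R2: [0, 0, 15, 30]
R4 ← R4 − (3/4)·R3: [0, 0, 0, 0]
R5 ← R5 − (1/4)·R3: [0, 0, 0, 0]
R6 ← R6 − (3/4)·R3: [0, 0, 0, 0]
3 nonzero rows, so rank(C) = 3.
C has 4 columns; by rank–nullity, nullity = 4 − 3 = 1.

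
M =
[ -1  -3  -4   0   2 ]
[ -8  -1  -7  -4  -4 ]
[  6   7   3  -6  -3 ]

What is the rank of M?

3

Row reduce to echelon form.
R2 ← R2 − (8)·R1: [0, 23, 25, -4, -20]
R3 ← R3 + (6)·R1: [0, -11, -21, -6, 9]
R3 ← R3 + (11/23)·R2: [0, 0, -208/23, -182/23, -13/23]
Echelon form has 3 nonzero rows, so rank(M) = 3.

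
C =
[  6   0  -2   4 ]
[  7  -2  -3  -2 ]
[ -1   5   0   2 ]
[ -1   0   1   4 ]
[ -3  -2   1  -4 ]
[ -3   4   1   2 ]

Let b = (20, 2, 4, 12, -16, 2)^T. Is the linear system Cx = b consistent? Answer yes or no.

Row reduce the augmented matrix [C | b].
R2 ← R2 − (7/6)·R1: [0, -2, -2/3, -20/3, -64/3]
R3 ← R3 + (1/6)·R1: [0, 5, -1/3, 8/3, 22/3]
R4 ← R4 + (1/6)·R1: [0, 0, 2/3, 14/3, 46/3]
R5 ← R5 + (1/2)·R1: [0, -2, 0, -2, -6]
R6 ← R6 + (1/2)·R1: [0, 4, 0, 4, 12]
R3 ← R3 + (5/2)·R2: [0, 0, -2, -14, -46]
R5 ← R5 − R2: [0, 0, 2/3, 14/3, 46/3]
R6 ← R6 + (2)·R2: [0, 0, -4/3, -28/3, -92/3]
R4 ← R4 + (1/3)·R3: [0, 0, 0, 0, 0]
R5 ← R5 + (1/3)·R3: [0, 0, 0, 0, 0]
R6 ← R6 − (2/3)·R3: [0, 0, 0, 0, 0]
The echelon form has 3 nonzero rows, and every pivot lies in the first 4 columns, so rank(C) = rank([C|b]) = 3.
The system is consistent.

yes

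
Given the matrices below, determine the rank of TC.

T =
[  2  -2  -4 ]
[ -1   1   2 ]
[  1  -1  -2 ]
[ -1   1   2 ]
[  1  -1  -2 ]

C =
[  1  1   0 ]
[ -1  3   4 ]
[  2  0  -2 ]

1

First compute TC:
[[ -4,  -4,   0],
 [  2,   2,   0],
 [ -2,  -2,   0],
 [  2,   2,   0],
 [ -2,  -2,   0]]
Now row reduce the product.
R2 ← R2 + (1/2)·R1: [0, 0, 0]
R3 ← R3 − (1/2)·R1: [0, 0, 0]
R4 ← R4 + (1/2)·R1: [0, 0, 0]
R5 ← R5 − (1/2)·R1: [0, 0, 0]
1 nonzero row, so rank(TC) = 1.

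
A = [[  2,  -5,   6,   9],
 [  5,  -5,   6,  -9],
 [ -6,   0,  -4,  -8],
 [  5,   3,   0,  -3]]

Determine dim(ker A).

Row reduce to echelon form.
R2 ← R2 − (5/2)·R1: [0, 15/2, -9, -63/2]
R3 ← R3 + (3)·R1: [0, -15, 14, 19]
R4 ← R4 − (5/2)·R1: [0, 31/2, -15, -51/2]
R3 ← R3 + (2)·R2: [0, 0, -4, -44]
R4 ← R4 − (31/15)·R2: [0, 0, 18/5, 198/5]
R4 ← R4 + (9/10)·R3: [0, 0, 0, 0]
3 nonzero rows, so rank(A) = 3.
A has 4 columns; by rank–nullity, nullity = 4 − 3 = 1.

1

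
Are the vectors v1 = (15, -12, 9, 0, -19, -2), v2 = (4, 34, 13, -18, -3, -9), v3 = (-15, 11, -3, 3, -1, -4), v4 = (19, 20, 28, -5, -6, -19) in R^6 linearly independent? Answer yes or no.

Form the matrix with these vectors as rows and row reduce.
R2 ← R2 − (4/15)·R1: [0, 186/5, 53/5, -18, 31/15, -127/15]
R3 ← R3 + R1: [0, -1, 6, 3, -20, -6]
R4 ← R4 − (19/15)·R1: [0, 176/5, 83/5, -5, 271/15, -247/15]
R3 ← R3 + (5/186)·R2: [0, 0, 1169/186, 78/31, -359/18, -3475/558]
R4 ← R4 − (88/93)·R2: [0, 0, 611/93, 373/31, 145/9, -2359/279]
R4 ← R4 − (1222/1169)·R3: [0, 0, 0, 10991/1169, 43206/1169, -2274/1169]
4 nonzero rows, so the 4 vectors span a space of dimension 4.
Since 4 = 4, the vectors are linearly independent.

yes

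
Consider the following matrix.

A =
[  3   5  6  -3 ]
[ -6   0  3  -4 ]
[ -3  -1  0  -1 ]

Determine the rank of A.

2

Row reduce to echelon form.
R2 ← R2 + (2)·R1: [0, 10, 15, -10]
R3 ← R3 + R1: [0, 4, 6, -4]
R3 ← R3 − (2/5)·R2: [0, 0, 0, 0]
Echelon form has 2 nonzero rows, so rank(A) = 2.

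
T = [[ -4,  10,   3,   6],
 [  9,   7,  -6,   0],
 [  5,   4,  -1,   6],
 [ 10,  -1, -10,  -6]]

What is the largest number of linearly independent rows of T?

Row reduce to echelon form.
R2 ← R2 + (9/4)·R1: [0, 59/2, 3/4, 27/2]
R3 ← R3 + (5/4)·R1: [0, 33/2, 11/4, 27/2]
R4 ← R4 + (5/2)·R1: [0, 24, -5/2, 9]
R3 ← R3 − (33/59)·R2: [0, 0, 275/118, 351/59]
R4 ← R4 − (48/59)·R2: [0, 0, -367/118, -117/59]
R4 ← R4 + (367/275)·R3: [0, 0, 0, 1638/275]
Echelon form has 4 nonzero rows, so rank(T) = 4.
The rank gives the maximum number of linearly independent rows: 4.

4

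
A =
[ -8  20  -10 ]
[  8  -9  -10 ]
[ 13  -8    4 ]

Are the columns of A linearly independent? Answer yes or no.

yes

Row reduce A to echelon form.
R2 ← R2 + R1: [0, 11, -20]
R3 ← R3 + (13/8)·R1: [0, 49/2, -49/4]
R3 ← R3 − (49/22)·R2: [0, 0, 1421/44]
3 pivots among 3 columns.
Every column is a pivot column, so the columns are linearly independent.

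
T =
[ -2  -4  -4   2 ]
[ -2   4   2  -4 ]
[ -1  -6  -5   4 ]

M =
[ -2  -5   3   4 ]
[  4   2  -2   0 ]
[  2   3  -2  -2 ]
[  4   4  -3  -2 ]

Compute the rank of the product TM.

2

First compute TM:
[[-12,  -2,   4,  -4],
 [  8,   8,  -6,  -4],
 [-16,  -6,   7,  -2]]
Now row reduce the product.
R2 ← R2 + (2/3)·R1: [0, 20/3, -10/3, -20/3]
R3 ← R3 − (4/3)·R1: [0, -10/3, 5/3, 10/3]
R3 ← R3 + (1/2)·R2: [0, 0, 0, 0]
2 nonzero rows, so rank(TM) = 2.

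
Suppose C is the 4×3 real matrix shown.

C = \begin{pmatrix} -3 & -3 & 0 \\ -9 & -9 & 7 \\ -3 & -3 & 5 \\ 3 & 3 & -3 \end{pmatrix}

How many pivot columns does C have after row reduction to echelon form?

Row reduce to echelon form.
R2 ← R2 − (3)·R1: [0, 0, 7]
R3 ← R3 − R1: [0, 0, 5]
R4 ← R4 + R1: [0, 0, -3]
R3 ← R3 − (5/7)·R2: [0, 0, 0]
R4 ← R4 + (3/7)·R2: [0, 0, 0]
Echelon form has 2 nonzero rows, so rank(C) = 2.
Each nonzero row contributes one pivot column: 2 pivot columns.

2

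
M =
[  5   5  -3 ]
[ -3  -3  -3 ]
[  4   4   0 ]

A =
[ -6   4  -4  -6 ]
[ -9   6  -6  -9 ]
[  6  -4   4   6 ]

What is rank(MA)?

First compute MA:
[[-93,  62, -62, -93],
 [ 27, -18,  18,  27],
 [-60,  40, -40, -60]]
Now row reduce the product.
R2 ← R2 + (9/31)·R1: [0, 0, 0, 0]
R3 ← R3 − (20/31)·R1: [0, 0, 0, 0]
1 nonzero row, so rank(MA) = 1.

1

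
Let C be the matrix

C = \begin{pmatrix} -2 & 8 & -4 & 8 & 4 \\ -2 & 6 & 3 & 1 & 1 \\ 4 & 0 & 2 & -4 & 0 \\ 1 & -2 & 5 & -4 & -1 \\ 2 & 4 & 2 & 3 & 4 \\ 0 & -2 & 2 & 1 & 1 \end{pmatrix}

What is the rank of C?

Row reduce to echelon form.
R2 ← R2 − R1: [0, -2, 7, -7, -3]
R3 ← R3 + (2)·R1: [0, 16, -6, 12, 8]
R4 ← R4 + (1/2)·R1: [0, 2, 3, 0, 1]
R5 ← R5 + R1: [0, 12, -2, 11, 8]
R3 ← R3 + (8)·R2: [0, 0, 50, -44, -16]
R4 ← R4 + R2: [0, 0, 10, -7, -2]
R5 ← R5 + (6)·R2: [0, 0, 40, -31, -10]
R6 ← R6 − R2: [0, 0, -5, 8, 4]
R4 ← R4 − (1/5)·R3: [0, 0, 0, 9/5, 6/5]
R5 ← R5 − (4/5)·R3: [0, 0, 0, 21/5, 14/5]
R6 ← R6 + (1/10)·R3: [0, 0, 0, 18/5, 12/5]
R5 ← R5 − (7/3)·R4: [0, 0, 0, 0, 0]
R6 ← R6 − (2)·R4: [0, 0, 0, 0, 0]
Echelon form has 4 nonzero rows, so rank(C) = 4.

4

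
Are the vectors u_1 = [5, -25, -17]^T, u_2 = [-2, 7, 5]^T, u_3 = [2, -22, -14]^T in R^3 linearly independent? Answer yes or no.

no

Form the matrix with these vectors as rows and row reduce.
R2 ← R2 + (2/5)·R1: [0, -3, -9/5]
R3 ← R3 − (2/5)·R1: [0, -12, -36/5]
R3 ← R3 − (4)·R2: [0, 0, 0]
2 nonzero rows, so the 3 vectors span a space of dimension 2.
Since 2 < 3, the vectors are linearly dependent.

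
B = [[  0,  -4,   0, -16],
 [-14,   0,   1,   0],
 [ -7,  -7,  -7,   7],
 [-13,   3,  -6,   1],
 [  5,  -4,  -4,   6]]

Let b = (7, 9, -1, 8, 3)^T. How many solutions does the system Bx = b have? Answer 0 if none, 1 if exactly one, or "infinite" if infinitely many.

0

Row reduce the augmented matrix [B | b].
Swap R1 ↔ R2
R3 ← R3 − (1/2)·R1: [0, -7, -15/2, 7, -11/2]
R4 ← R4 − (13/14)·R1: [0, 3, -97/14, 1, -5/14]
R5 ← R5 + (5/14)·R1: [0, -4, -51/14, 6, 87/14]
R3 ← R3 − (7/4)·R2: [0, 0, -15/2, 35, -71/4]
R4 ← R4 + (3/4)·R2: [0, 0, -97/14, -11, 137/28]
R5 ← R5 − R2: [0, 0, -51/14, 22, -11/14]
R4 ← R4 − (97/105)·R3: [0, 0, 0, -130/3, 4471/210]
R5 ← R5 − (17/35)·R3: [0, 0, 0, 5, 1097/140]
R5 ← R5 + (3/26)·R4: [0, 0, 0, 0, 669/65]
The echelon form has 5 nonzero rows; the last pivot sits in the augmented column, so rank(B) = 4 but rank([B|b]) = 5.
Since the ranks differ, the system is inconsistent.
It has no solutions.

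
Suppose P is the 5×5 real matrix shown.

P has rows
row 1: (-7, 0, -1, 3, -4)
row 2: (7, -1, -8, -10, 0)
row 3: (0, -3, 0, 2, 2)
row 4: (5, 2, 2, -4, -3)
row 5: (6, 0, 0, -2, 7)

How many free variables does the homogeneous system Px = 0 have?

0

Row reduce to echelon form.
R2 ← R2 + R1: [0, -1, -9, -7, -4]
R4 ← R4 + (5/7)·R1: [0, 2, 9/7, -13/7, -41/7]
R5 ← R5 + (6/7)·R1: [0, 0, -6/7, 4/7, 25/7]
R3 ← R3 − (3)·R2: [0, 0, 27, 23, 14]
R4 ← R4 + (2)·R2: [0, 0, -117/7, -111/7, -97/7]
R4 ← R4 + (13/21)·R3: [0, 0, 0, -34/21, -109/21]
R5 ← R5 + (2/63)·R3: [0, 0, 0, 82/63, 253/63]
R5 ← R5 + (41/51)·R4: [0, 0, 0, 0, -8/51]
5 nonzero rows, so rank(P) = 5.
P has 5 columns; by rank–nullity, nullity = 5 − 5 = 0.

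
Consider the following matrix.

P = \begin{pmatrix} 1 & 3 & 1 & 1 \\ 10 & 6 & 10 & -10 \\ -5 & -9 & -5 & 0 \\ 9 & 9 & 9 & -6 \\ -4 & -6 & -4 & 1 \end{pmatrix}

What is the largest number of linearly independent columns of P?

Row reduce to echelon form.
R2 ← R2 − (10)·R1: [0, -24, 0, -20]
R3 ← R3 + (5)·R1: [0, 6, 0, 5]
R4 ← R4 − (9)·R1: [0, -18, 0, -15]
R5 ← R5 + (4)·R1: [0, 6, 0, 5]
R3 ← R3 + (1/4)·R2: [0, 0, 0, 0]
R4 ← R4 − (3/4)·R2: [0, 0, 0, 0]
R5 ← R5 + (1/4)·R2: [0, 0, 0, 0]
Echelon form has 2 nonzero rows, so rank(P) = 2.
The rank gives the maximum number of linearly independent columns: 2.

2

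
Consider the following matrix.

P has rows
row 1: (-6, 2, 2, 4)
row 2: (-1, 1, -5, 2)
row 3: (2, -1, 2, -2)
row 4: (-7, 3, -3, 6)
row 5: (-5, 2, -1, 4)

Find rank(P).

Row reduce to echelon form.
R2 ← R2 − (1/6)·R1: [0, 2/3, -16/3, 4/3]
R3 ← R3 + (1/3)·R1: [0, -1/3, 8/3, -2/3]
R4 ← R4 − (7/6)·R1: [0, 2/3, -16/3, 4/3]
R5 ← R5 − (5/6)·R1: [0, 1/3, -8/3, 2/3]
R3 ← R3 + (1/2)·R2: [0, 0, 0, 0]
R4 ← R4 − R2: [0, 0, 0, 0]
R5 ← R5 − (1/2)·R2: [0, 0, 0, 0]
Echelon form has 2 nonzero rows, so rank(P) = 2.

2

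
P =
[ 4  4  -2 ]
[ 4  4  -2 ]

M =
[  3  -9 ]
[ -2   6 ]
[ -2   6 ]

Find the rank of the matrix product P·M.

1

First compute PM:
[[  8, -24],
 [  8, -24]]
Now row reduce the product.
R2 ← R2 − R1: [0, 0]
1 nonzero row, so rank(PM) = 1.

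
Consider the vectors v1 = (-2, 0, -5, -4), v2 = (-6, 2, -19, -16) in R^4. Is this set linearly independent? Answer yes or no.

yes

Form the matrix with these vectors as rows and row reduce.
R2 ← R2 − (3)·R1: [0, 2, -4, -4]
2 nonzero rows, so the 2 vectors span a space of dimension 2.
Since 2 = 2, the vectors are linearly independent.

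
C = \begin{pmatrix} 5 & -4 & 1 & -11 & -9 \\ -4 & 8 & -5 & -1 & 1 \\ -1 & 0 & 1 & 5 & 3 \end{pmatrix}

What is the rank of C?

Row reduce to echelon form.
R2 ← R2 + (4/5)·R1: [0, 24/5, -21/5, -49/5, -31/5]
R3 ← R3 + (1/5)·R1: [0, -4/5, 6/5, 14/5, 6/5]
R3 ← R3 + (1/6)·R2: [0, 0, 1/2, 7/6, 1/6]
Echelon form has 3 nonzero rows, so rank(C) = 3.

3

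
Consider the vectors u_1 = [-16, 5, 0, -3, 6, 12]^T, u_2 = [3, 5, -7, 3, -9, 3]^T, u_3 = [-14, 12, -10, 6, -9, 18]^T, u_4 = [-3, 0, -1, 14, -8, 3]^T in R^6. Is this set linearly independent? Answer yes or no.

yes

Form the matrix with these vectors as rows and row reduce.
R2 ← R2 + (3/16)·R1: [0, 95/16, -7, 39/16, -63/8, 21/4]
R3 ← R3 − (7/8)·R1: [0, 61/8, -10, 69/8, -57/4, 15/2]
R4 ← R4 − (3/16)·R1: [0, -15/16, -1, 233/16, -73/8, 3/4]
R3 ← R3 − (122/95)·R2: [0, 0, -96/95, 522/95, -393/95, 72/95]
R4 ← R4 + (3/19)·R2: [0, 0, -40/19, 284/19, -197/19, 30/19]
R4 ← R4 − (25/12)·R3: [0, 0, 0, 7/2, -7/4, 0]
4 nonzero rows, so the 4 vectors span a space of dimension 4.
Since 4 = 4, the vectors are linearly independent.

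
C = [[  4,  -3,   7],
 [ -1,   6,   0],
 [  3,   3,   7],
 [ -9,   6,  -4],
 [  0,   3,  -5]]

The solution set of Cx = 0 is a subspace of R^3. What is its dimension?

Row reduce to echelon form.
R2 ← R2 + (1/4)·R1: [0, 21/4, 7/4]
R3 ← R3 − (3/4)·R1: [0, 21/4, 7/4]
R4 ← R4 + (9/4)·R1: [0, -3/4, 47/4]
R3 ← R3 − R2: [0, 0, 0]
R4 ← R4 + (1/7)·R2: [0, 0, 12]
R5 ← R5 − (4/7)·R2: [0, 0, -6]
Swap R3 ↔ R4
R5 ← R5 + (1/2)·R3: [0, 0, 0]
3 nonzero rows, so rank(C) = 3.
C has 3 columns; by rank–nullity, nullity = 3 − 3 = 0.

0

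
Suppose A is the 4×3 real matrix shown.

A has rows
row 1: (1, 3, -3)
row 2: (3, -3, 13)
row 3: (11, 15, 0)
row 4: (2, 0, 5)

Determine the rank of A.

Row reduce to echelon form.
R2 ← R2 − (3)·R1: [0, -12, 22]
R3 ← R3 − (11)·R1: [0, -18, 33]
R4 ← R4 − (2)·R1: [0, -6, 11]
R3 ← R3 − (3/2)·R2: [0, 0, 0]
R4 ← R4 − (1/2)·R2: [0, 0, 0]
Echelon form has 2 nonzero rows, so rank(A) = 2.

2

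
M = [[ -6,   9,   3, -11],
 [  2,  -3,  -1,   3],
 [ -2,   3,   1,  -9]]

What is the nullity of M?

Row reduce to echelon form.
R2 ← R2 + (1/3)·R1: [0, 0, 0, -2/3]
R3 ← R3 − (1/3)·R1: [0, 0, 0, -16/3]
R3 ← R3 − (8)·R2: [0, 0, 0, 0]
2 nonzero rows, so rank(M) = 2.
M has 4 columns; by rank–nullity, nullity = 4 − 2 = 2.

2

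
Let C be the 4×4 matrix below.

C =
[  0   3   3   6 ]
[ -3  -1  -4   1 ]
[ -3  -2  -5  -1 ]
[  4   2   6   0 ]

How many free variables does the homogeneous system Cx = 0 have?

Row reduce to echelon form.
Swap R1 ↔ R2
R3 ← R3 − R1: [0, -1, -1, -2]
R4 ← R4 + (4/3)·R1: [0, 2/3, 2/3, 4/3]
R3 ← R3 + (1/3)·R2: [0, 0, 0, 0]
R4 ← R4 − (2/9)·R2: [0, 0, 0, 0]
2 nonzero rows, so rank(C) = 2.
C has 4 columns; by rank–nullity, nullity = 4 − 2 = 2.

2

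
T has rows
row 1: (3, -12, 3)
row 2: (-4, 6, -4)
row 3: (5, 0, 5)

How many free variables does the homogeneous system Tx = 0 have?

1

Row reduce to echelon form.
R2 ← R2 + (4/3)·R1: [0, -10, 0]
R3 ← R3 − (5/3)·R1: [0, 20, 0]
R3 ← R3 + (2)·R2: [0, 0, 0]
2 nonzero rows, so rank(T) = 2.
T has 3 columns; by rank–nullity, nullity = 3 − 2 = 1.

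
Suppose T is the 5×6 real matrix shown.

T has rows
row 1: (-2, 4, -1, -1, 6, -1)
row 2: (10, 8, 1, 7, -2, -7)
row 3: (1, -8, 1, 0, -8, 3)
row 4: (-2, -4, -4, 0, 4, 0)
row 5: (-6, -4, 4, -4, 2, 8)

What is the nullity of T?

Row reduce to echelon form.
R2 ← R2 + (5)·R1: [0, 28, -4, 2, 28, -12]
R3 ← R3 + (1/2)·R1: [0, -6, 1/2, -1/2, -5, 5/2]
R4 ← R4 − R1: [0, -8, -3, 1, -2, 1]
R5 ← R5 − (3)·R1: [0, -16, 7, -1, -16, 11]
R3 ← R3 + (3/14)·R2: [0, 0, -5/14, -1/14, 1, -1/14]
R4 ← R4 + (2/7)·R2: [0, 0, -29/7, 11/7, 6, -17/7]
R5 ← R5 + (4/7)·R2: [0, 0, 33/7, 1/7, 0, 29/7]
R4 ← R4 − (58/5)·R3: [0, 0, 0, 12/5, -28/5, -8/5]
R5 ← R5 + (66/5)·R3: [0, 0, 0, -4/5, 66/5, 16/5]
R5 ← R5 + (1/3)·R4: [0, 0, 0, 0, 34/3, 8/3]
5 nonzero rows, so rank(T) = 5.
T has 6 columns; by rank–nullity, nullity = 6 − 5 = 1.

1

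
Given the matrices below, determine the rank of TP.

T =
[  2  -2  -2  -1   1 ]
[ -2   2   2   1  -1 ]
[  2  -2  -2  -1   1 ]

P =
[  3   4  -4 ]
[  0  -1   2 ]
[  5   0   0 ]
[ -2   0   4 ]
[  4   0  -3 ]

First compute TP:
[[  2,  10, -19],
 [ -2, -10,  19],
 [  2,  10, -19]]
Now row reduce the product.
R2 ← R2 + R1: [0, 0, 0]
R3 ← R3 − R1: [0, 0, 0]
1 nonzero row, so rank(TP) = 1.

1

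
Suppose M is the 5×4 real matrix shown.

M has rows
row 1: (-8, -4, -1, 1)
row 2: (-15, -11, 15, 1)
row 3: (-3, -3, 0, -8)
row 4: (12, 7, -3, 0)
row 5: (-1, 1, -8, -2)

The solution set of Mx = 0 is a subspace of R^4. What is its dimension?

Row reduce to echelon form.
R2 ← R2 − (15/8)·R1: [0, -7/2, 135/8, -7/8]
R3 ← R3 − (3/8)·R1: [0, -3/2, 3/8, -67/8]
R4 ← R4 + (3/2)·R1: [0, 1, -9/2, 3/2]
R5 ← R5 − (1/8)·R1: [0, 3/2, -63/8, -17/8]
R3 ← R3 − (3/7)·R2: [0, 0, -48/7, -8]
R4 ← R4 + (2/7)·R2: [0, 0, 9/28, 5/4]
R5 ← R5 + (3/7)·R2: [0, 0, -9/14, -5/2]
R4 ← R4 + (3/64)·R3: [0, 0, 0, 7/8]
R5 ← R5 − (3/32)·R3: [0, 0, 0, -7/4]
R5 ← R5 + (2)·R4: [0, 0, 0, 0]
4 nonzero rows, so rank(M) = 4.
M has 4 columns; by rank–nullity, nullity = 4 − 4 = 0.

0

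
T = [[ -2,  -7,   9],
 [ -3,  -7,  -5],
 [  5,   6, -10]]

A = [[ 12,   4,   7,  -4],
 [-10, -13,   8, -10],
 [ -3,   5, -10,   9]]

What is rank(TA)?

First compute TA:
[[ 19, 128, -160, 159],
 [ 49,  54, -27,  37],
 [ 30, -108, 183, -170]]
Now row reduce the product.
R2 ← R2 − (49/19)·R1: [0, -5246/19, 7327/19, -7088/19]
R3 ← R3 − (30/19)·R1: [0, -5892/19, 8277/19, -8000/19]
R3 ← R3 − (2946/2623)·R2: [0, 0, 6591/2623, -5408/2623]
3 nonzero rows, so rank(TA) = 3.

3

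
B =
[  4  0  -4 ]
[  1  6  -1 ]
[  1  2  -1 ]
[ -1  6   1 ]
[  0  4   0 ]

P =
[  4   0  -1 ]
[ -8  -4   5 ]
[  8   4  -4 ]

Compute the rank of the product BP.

2

First compute BP:
[[-16, -16,  12],
 [-52, -28,  33],
 [-20, -12,  13],
 [-44, -20,  27],
 [-32, -16,  20]]
Now row reduce the product.
R2 ← R2 − (13/4)·R1: [0, 24, -6]
R3 ← R3 − (5/4)·R1: [0, 8, -2]
R4 ← R4 − (11/4)·R1: [0, 24, -6]
R5 ← R5 − (2)·R1: [0, 16, -4]
R3 ← R3 − (1/3)·R2: [0, 0, 0]
R4 ← R4 − R2: [0, 0, 0]
R5 ← R5 − (2/3)·R2: [0, 0, 0]
2 nonzero rows, so rank(BP) = 2.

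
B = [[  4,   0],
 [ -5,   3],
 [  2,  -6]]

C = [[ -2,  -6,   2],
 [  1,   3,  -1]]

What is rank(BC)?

First compute BC:
[[ -8, -24,   8],
 [ 13,  39, -13],
 [-10, -30,  10]]
Now row reduce the product.
R2 ← R2 + (13/8)·R1: [0, 0, 0]
R3 ← R3 − (5/4)·R1: [0, 0, 0]
1 nonzero row, so rank(BC) = 1.

1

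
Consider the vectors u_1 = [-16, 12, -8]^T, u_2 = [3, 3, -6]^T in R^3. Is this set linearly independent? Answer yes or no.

Form the matrix with these vectors as rows and row reduce.
R2 ← R2 + (3/16)·R1: [0, 21/4, -15/2]
2 nonzero rows, so the 2 vectors span a space of dimension 2.
Since 2 = 2, the vectors are linearly independent.

yes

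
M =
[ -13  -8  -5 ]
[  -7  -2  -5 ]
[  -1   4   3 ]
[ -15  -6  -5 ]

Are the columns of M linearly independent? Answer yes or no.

Row reduce M to echelon form.
R2 ← R2 − (7/13)·R1: [0, 30/13, -30/13]
R3 ← R3 − (1/13)·R1: [0, 60/13, 44/13]
R4 ← R4 − (15/13)·R1: [0, 42/13, 10/13]
R3 ← R3 − (2)·R2: [0, 0, 8]
R4 ← R4 − (7/5)·R2: [0, 0, 4]
R4 ← R4 − (1/2)·R3: [0, 0, 0]
3 pivots among 3 columns.
Every column is a pivot column, so the columns are linearly independent.

yes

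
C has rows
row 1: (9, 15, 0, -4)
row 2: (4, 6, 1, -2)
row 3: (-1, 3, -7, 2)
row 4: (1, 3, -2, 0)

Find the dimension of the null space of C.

2

Row reduce to echelon form.
R2 ← R2 − (4/9)·R1: [0, -2/3, 1, -2/9]
R3 ← R3 + (1/9)·R1: [0, 14/3, -7, 14/9]
R4 ← R4 − (1/9)·R1: [0, 4/3, -2, 4/9]
R3 ← R3 + (7)·R2: [0, 0, 0, 0]
R4 ← R4 + (2)·R2: [0, 0, 0, 0]
2 nonzero rows, so rank(C) = 2.
C has 4 columns; by rank–nullity, nullity = 4 − 2 = 2.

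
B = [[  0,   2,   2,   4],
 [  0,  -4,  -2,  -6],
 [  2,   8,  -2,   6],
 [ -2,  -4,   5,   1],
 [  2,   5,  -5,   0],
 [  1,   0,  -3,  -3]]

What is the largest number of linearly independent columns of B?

Row reduce to echelon form.
Swap R1 ↔ R3
R4 ← R4 + R1: [0, 4, 3, 7]
R5 ← R5 − R1: [0, -3, -3, -6]
R6 ← R6 − (1/2)·R1: [0, -4, -2, -6]
R3 ← R3 + (1/2)·R2: [0, 0, 1, 1]
R4 ← R4 + R2: [0, 0, 1, 1]
R5 ← R5 − (3/4)·R2: [0, 0, -3/2, -3/2]
R6 ← R6 − R2: [0, 0, 0, 0]
R4 ← R4 − R3: [0, 0, 0, 0]
R5 ← R5 + (3/2)·R3: [0, 0, 0, 0]
Echelon form has 3 nonzero rows, so rank(B) = 3.
The rank gives the maximum number of linearly independent columns: 3.

3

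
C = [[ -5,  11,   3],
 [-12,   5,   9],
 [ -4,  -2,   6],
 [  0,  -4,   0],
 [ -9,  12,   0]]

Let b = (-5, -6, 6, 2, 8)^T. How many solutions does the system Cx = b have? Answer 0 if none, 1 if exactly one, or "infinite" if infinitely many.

Row reduce the augmented matrix [C | b].
R2 ← R2 − (12/5)·R1: [0, -107/5, 9/5, 6]
R3 ← R3 − (4/5)·R1: [0, -54/5, 18/5, 10]
R5 ← R5 − (9/5)·R1: [0, -39/5, -27/5, 17]
R3 ← R3 − (54/107)·R2: [0, 0, 288/107, 746/107]
R4 ← R4 − (20/107)·R2: [0, 0, -36/107, 94/107]
R5 ← R5 − (39/107)·R2: [0, 0, -648/107, 1585/107]
R4 ← R4 + (1/8)·R3: [0, 0, 0, 7/4]
R5 ← R5 + (9/4)·R3: [0, 0, 0, 61/2]
R5 ← R5 − (122/7)·R4: [0, 0, 0, 0]
The echelon form has 4 nonzero rows; the last pivot sits in the augmented column, so rank(C) = 3 but rank([C|b]) = 4.
Since the ranks differ, the system is inconsistent.
It has no solutions.

0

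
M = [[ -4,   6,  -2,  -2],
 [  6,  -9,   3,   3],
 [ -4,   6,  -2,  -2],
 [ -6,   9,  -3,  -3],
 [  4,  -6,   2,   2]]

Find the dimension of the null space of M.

Row reduce to echelon form.
R2 ← R2 + (3/2)·R1: [0, 0, 0, 0]
R3 ← R3 − R1: [0, 0, 0, 0]
R4 ← R4 − (3/2)·R1: [0, 0, 0, 0]
R5 ← R5 + R1: [0, 0, 0, 0]
1 nonzero row, so rank(M) = 1.
M has 4 columns; by rank–nullity, nullity = 4 − 1 = 3.

3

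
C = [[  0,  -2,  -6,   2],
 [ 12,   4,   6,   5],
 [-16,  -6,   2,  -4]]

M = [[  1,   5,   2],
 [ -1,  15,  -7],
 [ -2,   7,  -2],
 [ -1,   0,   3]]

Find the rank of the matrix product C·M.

First compute CM:
[[ 12, -72,  32],
 [ -9, 162,  -1],
 [-10, -156,  -6]]
Now row reduce the product.
R2 ← R2 + (3/4)·R1: [0, 108, 23]
R3 ← R3 + (5/6)·R1: [0, -216, 62/3]
R3 ← R3 + (2)·R2: [0, 0, 200/3]
3 nonzero rows, so rank(CM) = 3.

3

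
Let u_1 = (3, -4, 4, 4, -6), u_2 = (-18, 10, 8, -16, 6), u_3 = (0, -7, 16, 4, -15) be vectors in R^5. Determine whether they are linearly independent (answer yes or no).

no

Form the matrix with these vectors as rows and row reduce.
R2 ← R2 + (6)·R1: [0, -14, 32, 8, -30]
R3 ← R3 − (1/2)·R2: [0, 0, 0, 0, 0]
2 nonzero rows, so the 3 vectors span a space of dimension 2.
Since 2 < 3, the vectors are linearly dependent.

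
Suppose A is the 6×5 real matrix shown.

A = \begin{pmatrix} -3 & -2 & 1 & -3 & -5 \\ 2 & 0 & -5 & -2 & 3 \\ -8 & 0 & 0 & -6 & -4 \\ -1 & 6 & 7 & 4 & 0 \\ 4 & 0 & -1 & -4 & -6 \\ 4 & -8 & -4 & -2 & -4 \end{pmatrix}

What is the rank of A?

4

Row reduce to echelon form.
R2 ← R2 + (2/3)·R1: [0, -4/3, -13/3, -4, -1/3]
R3 ← R3 − (8/3)·R1: [0, 16/3, -8/3, 2, 28/3]
R4 ← R4 − (1/3)·R1: [0, 20/3, 20/3, 5, 5/3]
R5 ← R5 + (4/3)·R1: [0, -8/3, 1/3, -8, -38/3]
R6 ← R6 + (4/3)·R1: [0, -32/3, -8/3, -6, -32/3]
R3 ← R3 + (4)·R2: [0, 0, -20, -14, 8]
R4 ← R4 + (5)·R2: [0, 0, -15, -15, 0]
R5 ← R5 − (2)·R2: [0, 0, 9, 0, -12]
R6 ← R6 − (8)·R2: [0, 0, 32, 26, -8]
R4 ← R4 − (3/4)·R3: [0, 0, 0, -9/2, -6]
R5 ← R5 + (9/20)·R3: [0, 0, 0, -63/10, -42/5]
R6 ← R6 + (8/5)·R3: [0, 0, 0, 18/5, 24/5]
R5 ← R5 − (7/5)·R4: [0, 0, 0, 0, 0]
R6 ← R6 + (4/5)·R4: [0, 0, 0, 0, 0]
Echelon form has 4 nonzero rows, so rank(A) = 4.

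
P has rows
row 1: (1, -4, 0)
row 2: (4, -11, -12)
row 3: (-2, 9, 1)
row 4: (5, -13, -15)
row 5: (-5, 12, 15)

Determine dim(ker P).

0

Row reduce to echelon form.
R2 ← R2 − (4)·R1: [0, 5, -12]
R3 ← R3 + (2)·R1: [0, 1, 1]
R4 ← R4 − (5)·R1: [0, 7, -15]
R5 ← R5 + (5)·R1: [0, -8, 15]
R3 ← R3 − (1/5)·R2: [0, 0, 17/5]
R4 ← R4 − (7/5)·R2: [0, 0, 9/5]
R5 ← R5 + (8/5)·R2: [0, 0, -21/5]
R4 ← R4 − (9/17)·R3: [0, 0, 0]
R5 ← R5 + (21/17)·R3: [0, 0, 0]
3 nonzero rows, so rank(P) = 3.
P has 3 columns; by rank–nullity, nullity = 3 − 3 = 0.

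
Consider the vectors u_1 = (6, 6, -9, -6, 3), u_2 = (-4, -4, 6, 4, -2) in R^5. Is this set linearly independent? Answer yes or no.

no

Form the matrix with these vectors as rows and row reduce.
R2 ← R2 + (2/3)·R1: [0, 0, 0, 0, 0]
1 nonzero row, so the 2 vectors span a space of dimension 1.
Since 1 < 2, the vectors are linearly dependent.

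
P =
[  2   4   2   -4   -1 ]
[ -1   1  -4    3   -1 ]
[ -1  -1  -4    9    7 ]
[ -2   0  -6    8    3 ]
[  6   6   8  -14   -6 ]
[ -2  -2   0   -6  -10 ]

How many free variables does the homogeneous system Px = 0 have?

Row reduce to echelon form.
R2 ← R2 + (1/2)·R1: [0, 3, -3, 1, -3/2]
R3 ← R3 + (1/2)·R1: [0, 1, -3, 7, 13/2]
R4 ← R4 + R1: [0, 4, -4, 4, 2]
R5 ← R5 − (3)·R1: [0, -6, 2, -2, -3]
R6 ← R6 + R1: [0, 2, 2, -10, -11]
R3 ← R3 − (1/3)·R2: [0, 0, -2, 20/3, 7]
R4 ← R4 − (4/3)·R2: [0, 0, 0, 8/3, 4]
R5 ← R5 + (2)·R2: [0, 0, -4, 0, -6]
R6 ← R6 − (2/3)·R2: [0, 0, 4, -32/3, -10]
R5 ← R5 − (2)·R3: [0, 0, 0, -40/3, -20]
R6 ← R6 + (2)·R3: [0, 0, 0, 8/3, 4]
R5 ← R5 + (5)·R4: [0, 0, 0, 0, 0]
R6 ← R6 − R4: [0, 0, 0, 0, 0]
4 nonzero rows, so rank(P) = 4.
P has 5 columns; by rank–nullity, nullity = 5 − 4 = 1.

1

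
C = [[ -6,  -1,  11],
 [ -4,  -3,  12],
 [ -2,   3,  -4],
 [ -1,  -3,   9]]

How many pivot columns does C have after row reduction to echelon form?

3

Row reduce to echelon form.
R2 ← R2 − (2/3)·R1: [0, -7/3, 14/3]
R3 ← R3 − (1/3)·R1: [0, 10/3, -23/3]
R4 ← R4 − (1/6)·R1: [0, -17/6, 43/6]
R3 ← R3 + (10/7)·R2: [0, 0, -1]
R4 ← R4 − (17/14)·R2: [0, 0, 3/2]
R4 ← R4 + (3/2)·R3: [0, 0, 0]
Echelon form has 3 nonzero rows, so rank(C) = 3.
Each nonzero row contributes one pivot column: 3 pivot columns.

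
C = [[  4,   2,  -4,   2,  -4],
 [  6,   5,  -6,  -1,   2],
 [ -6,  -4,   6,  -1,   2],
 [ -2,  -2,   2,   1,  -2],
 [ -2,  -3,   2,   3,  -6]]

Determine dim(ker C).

3

Row reduce to echelon form.
R2 ← R2 − (3/2)·R1: [0, 2, 0, -4, 8]
R3 ← R3 + (3/2)·R1: [0, -1, 0, 2, -4]
R4 ← R4 + (1/2)·R1: [0, -1, 0, 2, -4]
R5 ← R5 + (1/2)·R1: [0, -2, 0, 4, -8]
R3 ← R3 + (1/2)·R2: [0, 0, 0, 0, 0]
R4 ← R4 + (1/2)·R2: [0, 0, 0, 0, 0]
R5 ← R5 + R2: [0, 0, 0, 0, 0]
2 nonzero rows, so rank(C) = 2.
C has 5 columns; by rank–nullity, nullity = 5 − 2 = 3.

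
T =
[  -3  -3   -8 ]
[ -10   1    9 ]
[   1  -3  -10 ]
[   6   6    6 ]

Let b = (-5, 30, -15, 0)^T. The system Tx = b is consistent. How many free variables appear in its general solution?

0

Row reduce the augmented matrix [T | b].
R2 ← R2 − (10/3)·R1: [0, 11, 107/3, 140/3]
R3 ← R3 + (1/3)·R1: [0, -4, -38/3, -50/3]
R4 ← R4 + (2)·R1: [0, 0, -10, -10]
R3 ← R3 + (4/11)·R2: [0, 0, 10/33, 10/33]
R4 ← R4 + (33)·R3: [0, 0, 0, 0]
The echelon form has 3 nonzero rows, and every pivot lies in the first 3 columns, so rank(T) = rank([T|b]) = 3.
The system is consistent.
Free variables = (unknowns) − (rank) = 3 − 3 = 0.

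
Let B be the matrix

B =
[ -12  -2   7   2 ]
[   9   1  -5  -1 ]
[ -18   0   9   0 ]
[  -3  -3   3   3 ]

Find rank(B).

2

Row reduce to echelon form.
R2 ← R2 + (3/4)·R1: [0, -1/2, 1/4, 1/2]
R3 ← R3 − (3/2)·R1: [0, 3, -3/2, -3]
R4 ← R4 − (1/4)·R1: [0, -5/2, 5/4, 5/2]
R3 ← R3 + (6)·R2: [0, 0, 0, 0]
R4 ← R4 − (5)·R2: [0, 0, 0, 0]
Echelon form has 2 nonzero rows, so rank(B) = 2.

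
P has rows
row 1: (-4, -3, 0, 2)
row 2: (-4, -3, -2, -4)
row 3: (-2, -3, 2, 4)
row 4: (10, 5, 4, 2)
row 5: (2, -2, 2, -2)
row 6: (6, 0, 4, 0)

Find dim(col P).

Row reduce to echelon form.
R2 ← R2 − R1: [0, 0, -2, -6]
R3 ← R3 − (1/2)·R1: [0, -3/2, 2, 3]
R4 ← R4 + (5/2)·R1: [0, -5/2, 4, 7]
R5 ← R5 + (1/2)·R1: [0, -7/2, 2, -1]
R6 ← R6 + (3/2)·R1: [0, -9/2, 4, 3]
Swap R2 ↔ R3
R4 ← R4 − (5/3)·R2: [0, 0, 2/3, 2]
R5 ← R5 − (7/3)·R2: [0, 0, -8/3, -8]
R6 ← R6 − (3)·R2: [0, 0, -2, -6]
R4 ← R4 + (1/3)·R3: [0, 0, 0, 0]
R5 ← R5 − (4/3)·R3: [0, 0, 0, 0]
R6 ← R6 − R3: [0, 0, 0, 0]
Echelon form has 3 nonzero rows, so rank(P) = 3.
The column space has dimension equal to the rank: 3.

3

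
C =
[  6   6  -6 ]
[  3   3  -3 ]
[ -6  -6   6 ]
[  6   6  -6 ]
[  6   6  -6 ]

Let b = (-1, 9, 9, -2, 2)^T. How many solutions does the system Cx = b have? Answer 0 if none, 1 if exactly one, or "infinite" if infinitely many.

0

Row reduce the augmented matrix [C | b].
R2 ← R2 − (1/2)·R1: [0, 0, 0, 19/2]
R3 ← R3 + R1: [0, 0, 0, 8]
R4 ← R4 − R1: [0, 0, 0, -1]
R5 ← R5 − R1: [0, 0, 0, 3]
R3 ← R3 − (16/19)·R2: [0, 0, 0, 0]
R4 ← R4 + (2/19)·R2: [0, 0, 0, 0]
R5 ← R5 − (6/19)·R2: [0, 0, 0, 0]
The echelon form has 2 nonzero rows; the last pivot sits in the augmented column, so rank(C) = 1 but rank([C|b]) = 2.
Since the ranks differ, the system is inconsistent.
It has no solutions.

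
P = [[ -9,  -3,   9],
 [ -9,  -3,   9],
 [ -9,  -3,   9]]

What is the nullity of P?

Row reduce to echelon form.
R2 ← R2 − R1: [0, 0, 0]
R3 ← R3 − R1: [0, 0, 0]
1 nonzero row, so rank(P) = 1.
P has 3 columns; by rank–nullity, nullity = 3 − 1 = 2.

2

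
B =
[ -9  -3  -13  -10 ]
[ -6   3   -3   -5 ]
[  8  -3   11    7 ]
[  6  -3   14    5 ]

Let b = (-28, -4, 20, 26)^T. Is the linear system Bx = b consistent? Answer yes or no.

Row reduce the augmented matrix [B | b].
R2 ← R2 − (2/3)·R1: [0, 5, 17/3, 5/3, 44/3]
R3 ← R3 + (8/9)·R1: [0, -17/3, -5/9, -17/9, -44/9]
R4 ← R4 + (2/3)·R1: [0, -5, 16/3, -5/3, 22/3]
R3 ← R3 + (17/15)·R2: [0, 0, 88/15, 0, 176/15]
R4 ← R4 + R2: [0, 0, 11, 0, 22]
R4 ← R4 − (15/8)·R3: [0, 0, 0, 0, 0]
The echelon form has 3 nonzero rows, and every pivot lies in the first 4 columns, so rank(B) = rank([B|b]) = 3.
The system is consistent.

yes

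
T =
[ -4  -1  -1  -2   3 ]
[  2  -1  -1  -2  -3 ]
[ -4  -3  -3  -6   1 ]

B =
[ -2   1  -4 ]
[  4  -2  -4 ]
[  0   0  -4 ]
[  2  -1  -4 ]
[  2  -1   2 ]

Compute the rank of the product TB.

First compute TB:
[[  6,  -3,  38],
 [-18,   9,   2],
 [-14,   7,  66]]
Now row reduce the product.
R2 ← R2 + (3)·R1: [0, 0, 116]
R3 ← R3 + (7/3)·R1: [0, 0, 464/3]
R3 ← R3 − (4/3)·R2: [0, 0, 0]
2 nonzero rows, so rank(TB) = 2.

2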